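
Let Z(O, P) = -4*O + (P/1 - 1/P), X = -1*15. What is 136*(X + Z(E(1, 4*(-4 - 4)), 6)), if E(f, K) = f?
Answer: -5372/3 ≈ -1790.7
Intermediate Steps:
X = -15
Z(O, P) = P - 1/P - 4*O (Z(O, P) = -4*O + (P*1 - 1/P) = -4*O + (P - 1/P) = P - 1/P - 4*O)
136*(X + Z(E(1, 4*(-4 - 4)), 6)) = 136*(-15 + (6 - 1/6 - 4*1)) = 136*(-15 + (6 - 1*⅙ - 4)) = 136*(-15 + (6 - ⅙ - 4)) = 136*(-15 + 11/6) = 136*(-79/6) = -5372/3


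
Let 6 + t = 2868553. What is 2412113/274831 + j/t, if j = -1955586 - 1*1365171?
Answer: 546055685704/71669603687 ≈ 7.6191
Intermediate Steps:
j = -3320757 (j = -1955586 - 1365171 = -3320757)
t = 2868547 (t = -6 + 2868553 = 2868547)
2412113/274831 + j/t = 2412113/274831 - 3320757/2868547 = 2412113*(1/274831) - 3320757*1/2868547 = 2412113/274831 - 301887/260777 = 546055685704/71669603687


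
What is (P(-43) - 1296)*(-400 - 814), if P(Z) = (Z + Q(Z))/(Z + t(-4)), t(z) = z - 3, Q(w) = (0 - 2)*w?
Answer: 39359701/25 ≈ 1.5744e+6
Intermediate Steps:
Q(w) = -2*w
t(z) = -3 + z
P(Z) = -Z/(-7 + Z) (P(Z) = (Z - 2*Z)/(Z + (-3 - 4)) = (-Z)/(Z - 7) = (-Z)/(-7 + Z) = -Z/(-7 + Z))
(P(-43) - 1296)*(-400 - 814) = (-1*(-43)/(-7 - 43) - 1296)*(-400 - 814) = (-1*(-43)/(-50) - 1296)*(-1214) = (-1*(-43)*(-1/50) - 1296)*(-1214) = (-43/50 - 1296)*(-1214) = -64843/50*(-1214) = 39359701/25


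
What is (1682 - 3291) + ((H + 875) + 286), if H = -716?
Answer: -1164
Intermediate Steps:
(1682 - 3291) + ((H + 875) + 286) = (1682 - 3291) + ((-716 + 875) + 286) = -1609 + (159 + 286) = -1609 + 445 = -1164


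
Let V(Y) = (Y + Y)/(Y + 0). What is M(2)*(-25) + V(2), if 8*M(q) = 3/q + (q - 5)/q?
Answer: 2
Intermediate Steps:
V(Y) = 2 (V(Y) = (2*Y)/Y = 2)
M(q) = 3/(8*q) + (-5 + q)/(8*q) (M(q) = (3/q + (q - 5)/q)/8 = (3/q + (-5 + q)/q)/8 = 3/(8*q) + (-5 + q)/(8*q))
M(2)*(-25) + V(2) = ((⅛)*(-2 + 2)/2)*(-25) + 2 = ((⅛)*(½)*0)*(-25) + 2 = 0*(-25) + 2 = 0 + 2 = 2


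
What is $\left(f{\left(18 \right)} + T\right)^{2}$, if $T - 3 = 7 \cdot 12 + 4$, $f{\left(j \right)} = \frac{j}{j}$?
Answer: $8464$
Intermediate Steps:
$f{\left(j \right)} = 1$
$T = 91$ ($T = 3 + \left(7 \cdot 12 + 4\right) = 3 + \left(84 + 4\right) = 3 + 88 = 91$)
$\left(f{\left(18 \right)} + T\right)^{2} = \left(1 + 91\right)^{2} = 92^{2} = 8464$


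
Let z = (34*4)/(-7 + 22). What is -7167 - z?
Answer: -107641/15 ≈ -7176.1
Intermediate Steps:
z = 136/15 ≈ 9.0667
-7167 - z = -7167 - 1*136/15 = -7167 - 136/15 = -107641/15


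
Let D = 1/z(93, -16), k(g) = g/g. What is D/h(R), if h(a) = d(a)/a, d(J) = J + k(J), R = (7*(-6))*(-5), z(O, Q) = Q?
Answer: -105/1688 ≈ -0.062204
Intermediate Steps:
k(g) = 1
D = -1/16 (D = 1/(-16) = -1/16 ≈ -0.062500)
R = 210 (R = -42*(-5) = 210)
d(J) = 1 + J (d(J) = J + 1 = 1 + J)
h(a) = (1 + a)/a
D/h(R) = -210/(1 + 210)/16 = -1/(16*((1/210)*211)) = -1/(16*211/210) = -1/16*210/211 = -105/1688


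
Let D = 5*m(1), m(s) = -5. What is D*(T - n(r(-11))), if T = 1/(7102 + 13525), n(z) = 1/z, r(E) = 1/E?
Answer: -5672450/20627 ≈ -275.00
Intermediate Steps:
T = 1/20627 ≈ 4.8480e-5
D = -25 (D = 5*(-5) = -25)
D*(T - n(r(-11))) = -25*(1/20627 - 1/(1/(-11))) = -25*(1/20627 - 1/(-1/11)) = -25*(1/20627 - 1*(-11)) = -25*(1/20627 + 11) = -25*226898/20627 = -5672450/20627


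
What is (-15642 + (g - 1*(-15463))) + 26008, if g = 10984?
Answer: 36813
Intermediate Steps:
(-15642 + (g - 1*(-15463))) + 26008 = (-15642 + (10984 - 1*(-15463))) + 26008 = (-15642 + (10984 + 15463)) + 26008 = (-15642 + 26447) + 26008 = 10805 + 26008 = 36813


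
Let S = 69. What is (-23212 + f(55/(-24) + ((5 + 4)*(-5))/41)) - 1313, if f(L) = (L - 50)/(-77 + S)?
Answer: -193008265/7872 ≈ -24518.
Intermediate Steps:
f(L) = 25/4 - L/8 (f(L) = (L - 50)/(-77 + 69) = (-50 + L)/(-8) = (-50 + L)*(-⅛) = 25/4 - L/8)
(-23212 + f(55/(-24) + ((5 + 4)*(-5))/41)) - 1313 = (-23212 + (25/4 - (55/(-24) + ((5 + 4)*(-5))/41)/8)) - 1313 = (-23212 + (25/4 - (55*(-1/24) + (9*(-5))*(1/41))/8)) - 1313 = (-23212 + (25/4 - (-55/24 - 45*1/41)/8)) - 1313 = (-23212 + (25/4 - (-55/24 - 45/41)/8)) - 1313 = (-23212 + (25/4 - ⅛*(-3335/984))) - 1313 = (-23212 + (25/4 + 3335/7872)) - 1313 = (-23212 + 52535/7872) - 1313 = -182672329/7872 - 1313 = -193008265/7872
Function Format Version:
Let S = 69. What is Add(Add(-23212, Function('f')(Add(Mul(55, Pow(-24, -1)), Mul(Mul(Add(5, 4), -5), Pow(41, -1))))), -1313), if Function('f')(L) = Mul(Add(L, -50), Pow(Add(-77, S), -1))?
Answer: Rational(-193008265, 7872) ≈ -24518.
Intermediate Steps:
Function('f')(L) = Add(Rational(25, 4), Mul(Rational(-1, 8), L)) (Function('f')(L) = Mul(Add(L, -50), Pow(Add(-77, 69), -1)) = Mul(Add(-50, L), Pow(-8, -1)) = Mul(Add(-50, L), Rational(-1, 8)) = Add(Rational(25, 4), Mul(Rational(-1, 8), L)))
Add(Add(-23212, Function('f')(Add(Mul(55, Pow(-24, -1)), Mul(Mul(Add(5, 4), -5), Pow(41, -1))))), -1313) = Add(Add(-23212, Add(Rational(25, 4), Mul(Rational(-1, 8), Add(Mul(55, Pow(-24, -1)), Mul(Mul(Add(5, 4), -5), Pow(41, -1)))))), -1313) = Add(Add(-23212, Add(Rational(25, 4), Mul(Rational(-1, 8), Add(Mul(55, Rational(-1, 24)), Mul(Mul(9, -5), Rational(1, 41)))))), -1313) = Add(Add(-23212, Add(Rational(25, 4), Mul(Rational(-1, 8), Add(Rational(-55, 24), Mul(-45, Rational(1, 41)))))), -1313) = Add(Add(-23212, Add(Rational(25, 4), Mul(Rational(-1, 8), Add(Rational(-55, 24), Rational(-45, 41))))), -1313) = Add(Add(-23212, Add(Rational(25, 4), Mul(Rational(-1, 8), Rational(-3335, 984)))), -1313) = Add(Add(-23212, Add(Rational(25, 4), Rational(3335, 7872))), -1313) = Add(Add(-23212, Rational(52535, 7872)), -1313) = Add(Rational(-182672329, 7872), -1313) = Rational(-193008265, 7872)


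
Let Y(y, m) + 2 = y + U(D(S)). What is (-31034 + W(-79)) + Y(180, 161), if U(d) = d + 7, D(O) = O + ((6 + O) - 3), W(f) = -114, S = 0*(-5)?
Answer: -30960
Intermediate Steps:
S = 0
D(O) = 3 + 2*O (D(O) = O + (3 + O) = 3 + 2*O)
U(d) = 7 + d
Y(y, m) = 8 + y (Y(y, m) = -2 + (y + (7 + (3 + 2*0))) = -2 + (y + (7 + (3 + 0))) = -2 + (y + (7 + 3)) = -2 + (y + 10) = -2 + (10 + y) = 8 + y)
(-31034 + W(-79)) + Y(180, 161) = (-31034 - 114) + (8 + 180) = -31148 + 188 = -30960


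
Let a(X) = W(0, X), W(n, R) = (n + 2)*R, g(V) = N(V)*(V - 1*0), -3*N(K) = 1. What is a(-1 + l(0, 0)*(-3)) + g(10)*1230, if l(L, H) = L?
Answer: -4102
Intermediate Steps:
N(K) = -⅓ (N(K) = -⅓*1 = -⅓)
g(V) = -V/3 (g(V) = -(V - 1*0)/3 = -(V + 0)/3 = -V/3)
W(n, R) = R*(2 + n) (W(n, R) = (2 + n)*R = R*(2 + n))
a(X) = 2*X (a(X) = X*(2 + 0) = X*2 = 2*X)
a(-1 + l(0, 0)*(-3)) + g(10)*1230 = 2*(-1 + 0*(-3)) - ⅓*10*1230 = 2*(-1 + 0) - 10/3*1230 = 2*(-1) - 4100 = -2 - 4100 = -4102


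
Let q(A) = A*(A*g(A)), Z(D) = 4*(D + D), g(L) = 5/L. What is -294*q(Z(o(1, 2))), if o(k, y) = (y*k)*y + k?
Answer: -58800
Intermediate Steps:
o(k, y) = k + k*y**2 (o(k, y) = (k*y)*y + k = k*y**2 + k = k + k*y**2)
Z(D) = 8*D (Z(D) = 4*(2*D) = 8*D)
q(A) = 5*A (q(A) = A*(A*(5/A)) = A*5 = 5*A)
-294*q(Z(o(1, 2))) = -1470*8*(1*(1 + 2**2)) = -1470*8*(1*(1 + 4)) = -1470*8*(1*5) = -1470*8*5 = -1470*40 = -294*200 = -58800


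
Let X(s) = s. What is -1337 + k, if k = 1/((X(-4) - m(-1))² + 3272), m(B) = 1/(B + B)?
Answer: -17564165/13137 ≈ -1337.0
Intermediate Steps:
m(B) = 1/(2*B)
k = 4/13137 (k = 1/((-4 - 1/(2*(-1)))² + 3272) = 1/((-4 - (-1)/2)² + 3272) = 1/((-4 - 1*(-½))² + 3272) = 1/((-4 + ½)² + 3272) = 1/((-7/2)² + 3272) = 1/(49/4 + 3272) = 1/(13137/4) = 4/13137 ≈ 0.00030448)
-1337 + k = -1337 + 4/13137 = -17564165/13137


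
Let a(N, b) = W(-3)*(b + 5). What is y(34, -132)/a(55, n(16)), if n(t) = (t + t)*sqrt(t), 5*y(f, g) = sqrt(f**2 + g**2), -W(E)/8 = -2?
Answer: sqrt(4645)/5320 ≈ 0.012811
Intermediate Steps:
W(E) = 16 (W(E) = -8*(-2) = 16)
y(f, g) = sqrt(f**2 + g**2)/5
n(t) = 2*t**(3/2) (n(t) = (2*t)*sqrt(t) = 2*t**(3/2))
a(N, b) = 80 + 16*b (a(N, b) = 16*(b + 5) = 16*(5 + b) = 80 + 16*b)
y(34, -132)/a(55, n(16)) = (sqrt(34**2 + (-132)**2)/5)/(80 + 16*(2*16**(3/2))) = (sqrt(1156 + 17424)/5)/(80 + 16*(2*64)) = (sqrt(18580)/5)/(80 + 16*128) = ((2*sqrt(4645))/5)/(80 + 2048) = (2*sqrt(4645)/5)/2128 = (2*sqrt(4645)/5)*(1/2128) = sqrt(4645)/5320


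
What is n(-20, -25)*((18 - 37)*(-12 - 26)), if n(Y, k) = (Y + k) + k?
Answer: -50540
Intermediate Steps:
n(Y, k) = Y + 2*k
n(-20, -25)*((18 - 37)*(-12 - 26)) = (-20 + 2*(-25))*((18 - 37)*(-12 - 26)) = (-20 - 50)*(-19*(-38)) = -70*722 = -50540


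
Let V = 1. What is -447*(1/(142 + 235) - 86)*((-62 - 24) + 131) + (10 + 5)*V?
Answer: 652154070/377 ≈ 1.7299e+6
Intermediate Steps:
-447*(1/(142 + 235) - 86)*((-62 - 24) + 131) + (10 + 5)*V = -447*(1/(142 + 235) - 86)*((-62 - 24) + 131) + (10 + 5)*1 = -447*(1/377 - 86)*(-86 + 131) + 15*1 = -447*(1/377 - 86)*45 + 15 = -(-14492187)*45/377 + 15 = -447*(-1458945/377) + 15 = 652148415/377 + 15 = 652154070/377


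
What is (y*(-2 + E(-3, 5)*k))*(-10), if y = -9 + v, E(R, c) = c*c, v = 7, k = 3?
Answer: 1460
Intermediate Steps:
E(R, c) = c**2
y = -2 (y = -9 + 7 = -2)
(y*(-2 + E(-3, 5)*k))*(-10) = -2*(-2 + 5**2*3)*(-10) = -2*(-2 + 25*3)*(-10) = -2*(-2 + 75)*(-10) = -2*73*(-10) = -146*(-10) = 1460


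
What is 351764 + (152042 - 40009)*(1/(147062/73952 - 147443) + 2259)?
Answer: 1381667809136944099/5451778837 ≈ 2.5343e+8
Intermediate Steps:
351764 + (152042 - 40009)*(1/(147062/73952 - 147443) + 2259) = 351764 + 112033*(1/(147062*(1/73952) - 147443) + 2259) = 351764 + 112033*(1/(73531/36976 - 147443) + 2259) = 351764 + 112033*(1/(-5451778837/36976) + 2259) = 351764 + 112033*(-36976/5451778837 + 2259) = 351764 + 112033*(12315568355807/5451778837) = 351764 + 1379750069606125631/5451778837 = 1381667809136944099/5451778837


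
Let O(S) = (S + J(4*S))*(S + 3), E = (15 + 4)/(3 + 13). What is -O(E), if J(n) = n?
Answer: -6365/256 ≈ -24.863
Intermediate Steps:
E = 19/16 ≈ 1.1875
O(S) = 5*S*(3 + S) (O(S) = (S + 4*S)*(S + 3) = (5*S)*(3 + S) = 5*S*(3 + S))
-O(E) = -5*19*(3 + 19/16)/16 = -5*19*67/(16*16) = -1*6365/256 = -6365/256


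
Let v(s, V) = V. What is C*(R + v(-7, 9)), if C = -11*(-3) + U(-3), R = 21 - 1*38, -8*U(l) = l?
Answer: -267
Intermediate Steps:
U(l) = -l/8
R = -17 (R = 21 - 38 = -17)
C = 267/8 (C = -11*(-3) - ⅛*(-3) = 33 + 3/8 = 267/8 ≈ 33.375)
C*(R + v(-7, 9)) = 267*(-17 + 9)/8 = (267/8)*(-8) = -267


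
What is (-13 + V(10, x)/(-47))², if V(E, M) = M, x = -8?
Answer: 363609/2209 ≈ 164.60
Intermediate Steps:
(-13 + V(10, x)/(-47))² = (-13 - 8/(-47))² = (-13 - 8*(-1/47))² = (-13 + 8/47)² = (-603/47)² = 363609/2209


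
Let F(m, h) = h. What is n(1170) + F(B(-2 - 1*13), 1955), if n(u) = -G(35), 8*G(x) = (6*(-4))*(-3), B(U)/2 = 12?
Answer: 1946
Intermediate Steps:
B(U) = 24 (B(U) = 2*12 = 24)
G(x) = 9 (G(x) = ((6*(-4))*(-3))/8 = (-24*(-3))/8 = (⅛)*72 = 9)
n(u) = -9 (n(u) = -1*9 = -9)
n(1170) + F(B(-2 - 1*13), 1955) = -9 + 1955 = 1946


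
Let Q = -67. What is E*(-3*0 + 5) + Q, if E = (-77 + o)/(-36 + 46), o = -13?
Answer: -112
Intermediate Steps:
E = -9 (E = (-77 - 13)/(-36 + 46) = -90/10 = -90*⅒ = -9)
E*(-3*0 + 5) + Q = -9*(-3*0 + 5) - 67 = -9*(0 + 5) - 67 = -9*5 - 67 = -45 - 67 = -112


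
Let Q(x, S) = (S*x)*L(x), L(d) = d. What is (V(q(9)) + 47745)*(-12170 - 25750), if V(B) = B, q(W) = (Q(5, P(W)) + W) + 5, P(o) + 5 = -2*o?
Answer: -1789217280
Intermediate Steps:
P(o) = -5 - 2*o
Q(x, S) = S*x² (Q(x, S) = (S*x)*x = S*x²)
q(W) = -120 - 49*W (q(W) = ((-5 - 2*W)*5² + W) + 5 = ((-5 - 2*W)*25 + W) + 5 = ((-125 - 50*W) + W) + 5 = (-125 - 49*W) + 5 = -120 - 49*W)
(V(q(9)) + 47745)*(-12170 - 25750) = ((-120 - 49*9) + 47745)*(-12170 - 25750) = ((-120 - 441) + 47745)*(-37920) = (-561 + 47745)*(-37920) = 47184*(-37920) = -1789217280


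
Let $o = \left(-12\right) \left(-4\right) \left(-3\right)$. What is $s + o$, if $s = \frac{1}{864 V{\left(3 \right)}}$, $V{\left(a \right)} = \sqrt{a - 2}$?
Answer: $- \frac{124415}{864} \approx -144.0$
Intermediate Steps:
$V{\left(a \right)} = \sqrt{-2 + a}$
$s = \frac{1}{864}$ ($s = \frac{1}{864 \sqrt{-2 + 3}} = \frac{1}{864 \sqrt{1}} = \frac{1}{864 \cdot 1} = \frac{1}{864} \approx 0.0011574$)
$o = -144$ ($o = 48 \left(-3\right) = -144$)
$s + o = \frac{1}{864} - 144 = - \frac{124415}{864}$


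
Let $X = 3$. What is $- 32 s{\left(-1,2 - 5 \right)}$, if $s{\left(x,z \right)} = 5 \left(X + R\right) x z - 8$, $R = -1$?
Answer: $-704$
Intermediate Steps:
$s{\left(x,z \right)} = -8 + 10 x z$ ($s{\left(x,z \right)} = 5 \left(3 - 1\right) x z - 8 = 5 \cdot 2 x z - 8 = 10 x z - 8 = -8 + 10 x z$)
$- 32 s{\left(-1,2 - 5 \right)} = - 32 \left(-8 + 10 \left(-1\right) \left(2 - 5\right)\right) = - 32 \left(-8 + 10 \left(-1\right) \left(-3\right)\right) = - 32 \left(-8 + 30\right) = \left(-32\right) 22 = -704$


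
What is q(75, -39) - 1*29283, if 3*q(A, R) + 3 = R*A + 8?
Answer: -90769/3 ≈ -30256.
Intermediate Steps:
q(A, R) = 5/3 + A*R/3 (q(A, R) = -1 + (R*A + 8)/3 = -1 + (A*R + 8)/3 = -1 + (8 + A*R)/3 = -1 + (8/3 + A*R/3) = 5/3 + A*R/3)
q(75, -39) - 1*29283 = (5/3 + (⅓)*75*(-39)) - 1*29283 = (5/3 - 975) - 29283 = -2920/3 - 29283 = -90769/3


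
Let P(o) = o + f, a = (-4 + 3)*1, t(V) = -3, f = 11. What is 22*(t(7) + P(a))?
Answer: 154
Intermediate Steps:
a = -1 (a = -1*1 = -1)
P(o) = 11 + o (P(o) = o + 11 = 11 + o)
22*(t(7) + P(a)) = 22*(-3 + (11 - 1)) = 22*(-3 + 10) = 22*7 = 154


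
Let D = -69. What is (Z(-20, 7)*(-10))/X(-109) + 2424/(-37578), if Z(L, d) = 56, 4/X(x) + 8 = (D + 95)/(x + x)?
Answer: 775941664/682667 ≈ 1136.6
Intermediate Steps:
X(x) = 4/(-8 + 13/x) (X(x) = 4/(-8 + (-69 + 95)/(x + x)) = 4/(-8 + 26/((2*x))) = 4/(-8 + 26*(1/(2*x))) = 4/(-8 + 13/x))
(Z(-20, 7)*(-10))/X(-109) + 2424/(-37578) = (56*(-10))/((-4*(-109)/(-13 + 8*(-109)))) + 2424/(-37578) = -560/((-4*(-109)/(-13 - 872))) + 2424*(-1/37578) = -560/((-4*(-109)/(-885))) - 404/6263 = -560/((-4*(-109)*(-1/885))) - 404/6263 = -560/(-436/885) - 404/6263 = -560*(-885/436) - 404/6263 = 123900/109 - 404/6263 = 775941664/682667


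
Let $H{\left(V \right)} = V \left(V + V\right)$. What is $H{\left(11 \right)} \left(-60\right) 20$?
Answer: $-290400$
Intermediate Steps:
$H{\left(V \right)} = 2 V^{2}$ ($H{\left(V \right)} = V 2 V = 2 V^{2}$)
$H{\left(11 \right)} \left(-60\right) 20 = 2 \cdot 11^{2} \left(-60\right) 20 = 2 \cdot 121 \left(-60\right) 20 = 242 \left(-60\right) 20 = \left(-14520\right) 20 = -290400$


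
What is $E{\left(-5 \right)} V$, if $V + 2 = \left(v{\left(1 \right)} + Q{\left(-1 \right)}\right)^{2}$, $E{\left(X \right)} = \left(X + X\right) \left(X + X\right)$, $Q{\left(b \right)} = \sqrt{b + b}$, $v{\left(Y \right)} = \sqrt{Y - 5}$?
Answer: $-800 - 400 \sqrt{2} \approx -1365.7$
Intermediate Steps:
$v{\left(Y \right)} = \sqrt{-5 + Y}$
$Q{\left(b \right)} = \sqrt{2} \sqrt{b}$ ($Q{\left(b \right)} = \sqrt{2 b} = \sqrt{2} \sqrt{b}$)
$E{\left(X \right)} = 4 X^{2}$ ($E{\left(X \right)} = 2 X 2 X = 4 X^{2}$)
$V = -2 + \left(2 i + i \sqrt{2}\right)^{2}$ ($V = -2 + \left(\sqrt{-5 + 1} + \sqrt{2} \sqrt{-1}\right)^{2} = -2 + \left(\sqrt{-4} + \sqrt{2} i\right)^{2} = -2 + \left(2 i + i \sqrt{2}\right)^{2} \approx -13.657$)
$E{\left(-5 \right)} V = 4 \left(-5\right)^{2} \left(-8 - 4 \sqrt{2}\right) = 4 \cdot 25 \left(-8 - 4 \sqrt{2}\right) = 100 \left(-8 - 4 \sqrt{2}\right) = -800 - 400 \sqrt{2}$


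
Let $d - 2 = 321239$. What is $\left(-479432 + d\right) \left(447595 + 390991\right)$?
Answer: $-132656757926$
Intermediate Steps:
$d = 321241$ ($d = 2 + 321239 = 321241$)
$\left(-479432 + d\right) \left(447595 + 390991\right) = \left(-479432 + 321241\right) \left(447595 + 390991\right) = \left(-158191\right) 838586 = -132656757926$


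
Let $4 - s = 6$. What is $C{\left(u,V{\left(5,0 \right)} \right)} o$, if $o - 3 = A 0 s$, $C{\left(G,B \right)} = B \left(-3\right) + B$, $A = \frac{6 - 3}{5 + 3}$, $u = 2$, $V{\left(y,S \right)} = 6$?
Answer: $-36$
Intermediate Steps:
$s = -2$ ($s = 4 - 6 = -2$)
$A = \frac{3}{8} \approx 0.375$
$C{\left(G,B \right)} = - 2 B$ ($C{\left(G,B \right)} = - 3 B + B = - 2 B$)
$o = 3$ ($o = 3 + \frac{3}{8} \cdot 0 \left(-2\right) = 3 + 0 \left(-2\right) = 3 + 0 = 3$)
$C{\left(u,V{\left(5,0 \right)} \right)} o = \left(-2\right) 6 \cdot 3 = \left(-12\right) 3 = -36$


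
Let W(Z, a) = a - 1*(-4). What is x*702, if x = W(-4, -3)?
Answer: 702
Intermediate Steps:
W(Z, a) = 4 + a (W(Z, a) = a + 4 = 4 + a)
x = 1 (x = 4 - 3 = 1)
x*702 = 1*702 = 702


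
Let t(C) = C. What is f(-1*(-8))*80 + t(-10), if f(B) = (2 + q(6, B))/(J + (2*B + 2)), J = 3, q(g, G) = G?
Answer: 590/21 ≈ 28.095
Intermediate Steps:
f(B) = (2 + B)/(5 + 2*B) (f(B) = (2 + B)/(3 + (2*B + 2)) = (2 + B)/(3 + (2 + 2*B)) = (2 + B)/(5 + 2*B))
f(-1*(-8))*80 + t(-10) = ((2 - 1*(-8))/(5 + 2*(-1*(-8))))*80 - 10 = ((2 + 8)/(5 + 2*8))*80 - 10 = (10/(5 + 16))*80 - 10 = (10/21)*80 - 10 = 800/21 - 10 = 590/21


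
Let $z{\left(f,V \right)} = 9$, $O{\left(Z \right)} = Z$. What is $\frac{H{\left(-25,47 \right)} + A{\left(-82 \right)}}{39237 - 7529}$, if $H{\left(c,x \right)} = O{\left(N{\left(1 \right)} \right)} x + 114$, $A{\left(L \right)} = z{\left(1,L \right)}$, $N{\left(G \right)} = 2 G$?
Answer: $\frac{217}{31708} \approx 0.0068437$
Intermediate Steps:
$A{\left(L \right)} = 9$
$H{\left(c,x \right)} = 114 + 2 x$ ($H{\left(c,x \right)} = 2 \cdot 1 x + 114 = 2 x + 114 = 114 + 2 x$)
$\frac{H{\left(-25,47 \right)} + A{\left(-82 \right)}}{39237 - 7529} = \frac{\left(114 + 2 \cdot 47\right) + 9}{39237 - 7529} = \frac{\left(114 + 94\right) + 9}{31708} = \left(208 + 9\right) \frac{1}{31708} = 217 \cdot \frac{1}{31708} = \frac{217}{31708}$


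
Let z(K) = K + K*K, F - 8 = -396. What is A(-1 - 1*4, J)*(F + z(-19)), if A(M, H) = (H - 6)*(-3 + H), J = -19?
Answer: -25300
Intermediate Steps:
F = -388 (F = 8 - 396 = -388)
z(K) = K + K²
A(M, H) = (-6 + H)*(-3 + H)
A(-1 - 1*4, J)*(F + z(-19)) = (18 + (-19)² - 9*(-19))*(-388 - 19*(1 - 19)) = (18 + 361 + 171)*(-388 - 19*(-18)) = 550*(-388 + 342) = 550*(-46) = -25300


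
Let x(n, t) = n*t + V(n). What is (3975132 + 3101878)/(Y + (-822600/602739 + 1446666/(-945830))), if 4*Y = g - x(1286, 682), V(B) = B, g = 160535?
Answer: -896560649746838600/22734329317609767 ≈ -39.436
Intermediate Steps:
x(n, t) = n + n*t (x(n, t) = n*t + n = n + n*t)
Y = -717803/4 (Y = (160535 - 1286*(1 + 682))/4 = (160535 - 1286*683)/4 = (160535 - 1*878338)/4 = (160535 - 878338)/4 = (¼)*(-717803) = -717803/4 ≈ -1.7945e+5)
(3975132 + 3101878)/(Y + (-822600/602739 + 1446666/(-945830))) = (3975132 + 3101878)/(-717803/4 + (-822600/602739 + 1446666/(-945830))) = 7077010/(-717803/4 + (-822600*1/602739 + 1446666*(-1/945830))) = 7077010/(-717803/4 + (-91400/66971 - 723333/472915)) = 7077010/(-717803/4 - 91666765343/31671590465) = 7077010/(-22734329317609767/126686361860) = 7077010*(-126686361860/22734329317609767) = -896560649746838600/22734329317609767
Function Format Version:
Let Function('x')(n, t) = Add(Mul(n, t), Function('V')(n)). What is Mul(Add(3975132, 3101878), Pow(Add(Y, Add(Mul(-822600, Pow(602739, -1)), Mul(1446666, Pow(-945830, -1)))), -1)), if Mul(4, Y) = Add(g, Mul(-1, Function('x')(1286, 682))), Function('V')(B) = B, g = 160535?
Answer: Rational(-896560649746838600, 22734329317609767) ≈ -39.436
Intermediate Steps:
Function('x')(n, t) = Add(n, Mul(n, t)) (Function('x')(n, t) = Add(Mul(n, t), n) = Add(n, Mul(n, t)))
Y = Rational(-717803, 4) (Y = Mul(Rational(1, 4), Add(160535, Mul(-1, Mul(1286, Add(1, 682))))) = Mul(Rational(1, 4), Add(160535, Mul(-1, Mul(1286, 683)))) = Mul(Rational(1, 4), Add(160535, Mul(-1, 878338))) = Mul(Rational(1, 4), Add(160535, -878338)) = Mul(Rational(1, 4), -717803) = Rational(-717803, 4) ≈ -1.7945e+5)
Mul(Add(3975132, 3101878), Pow(Add(Y, Add(Mul(-822600, Pow(602739, -1)), Mul(1446666, Pow(-945830, -1)))), -1)) = Mul(Add(3975132, 3101878), Pow(Add(Rational(-717803, 4), Add(Mul(-822600, Pow(602739, -1)), Mul(1446666, Pow(-945830, -1)))), -1)) = Mul(7077010, Pow(Add(Rational(-717803, 4), Add(Mul(-822600, Rational(1, 602739)), Mul(1446666, Rational(-1, 945830)))), -1)) = Mul(7077010, Pow(Add(Rational(-717803, 4), Add(Rational(-91400, 66971), Rational(-723333, 472915))), -1)) = Mul(7077010, Pow(Add(Rational(-717803, 4), Rational(-91666765343, 31671590465)), -1)) = Mul(7077010, Pow(Rational(-22734329317609767, 126686361860), -1)) = Mul(7077010, Rational(-126686361860, 22734329317609767)) = Rational(-896560649746838600, 22734329317609767)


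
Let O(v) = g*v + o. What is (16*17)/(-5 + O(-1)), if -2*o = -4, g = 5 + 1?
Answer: -272/9 ≈ -30.222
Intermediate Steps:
g = 6
o = 2 (o = -1/2*(-4) = 2)
O(v) = 2 + 6*v (O(v) = 6*v + 2 = 2 + 6*v)
(16*17)/(-5 + O(-1)) = (16*17)/(-5 + (2 + 6*(-1))) = 272/(-5 + (2 - 6)) = 272/(-5 - 4) = 272/(-9) = 272*(-1/9) = -272/9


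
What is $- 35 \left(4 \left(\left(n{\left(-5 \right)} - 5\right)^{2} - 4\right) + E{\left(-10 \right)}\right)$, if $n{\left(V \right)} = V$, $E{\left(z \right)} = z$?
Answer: $-13090$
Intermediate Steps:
$- 35 \left(4 \left(\left(n{\left(-5 \right)} - 5\right)^{2} - 4\right) + E{\left(-10 \right)}\right) = - 35 \left(4 \left(\left(-5 - 5\right)^{2} - 4\right) - 10\right) = - 35 \left(4 \left(\left(-10\right)^{2} - 4\right) - 10\right) = - 35 \left(4 \left(100 - 4\right) - 10\right) = - 35 \left(4 \cdot 96 - 10\right) = - 35 \left(384 - 10\right) = \left(-35\right) 374 = -13090$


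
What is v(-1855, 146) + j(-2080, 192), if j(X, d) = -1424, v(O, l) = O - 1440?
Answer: -4719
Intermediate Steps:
v(O, l) = -1440 + O
v(-1855, 146) + j(-2080, 192) = (-1440 - 1855) - 1424 = -3295 - 1424 = -4719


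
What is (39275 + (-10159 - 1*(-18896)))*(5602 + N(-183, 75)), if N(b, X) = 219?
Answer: 279477852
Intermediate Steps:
(39275 + (-10159 - 1*(-18896)))*(5602 + N(-183, 75)) = (39275 + (-10159 - 1*(-18896)))*(5602 + 219) = (39275 + (-10159 + 18896))*5821 = (39275 + 8737)*5821 = 48012*5821 = 279477852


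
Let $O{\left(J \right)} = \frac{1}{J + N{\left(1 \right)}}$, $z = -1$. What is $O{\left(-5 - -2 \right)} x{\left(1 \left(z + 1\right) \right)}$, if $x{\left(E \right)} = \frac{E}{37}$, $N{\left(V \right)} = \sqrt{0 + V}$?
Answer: $0$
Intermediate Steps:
$N{\left(V \right)} = \sqrt{V}$
$x{\left(E \right)} = \frac{E}{37}$ ($x{\left(E \right)} = E \frac{1}{37} = \frac{E}{37}$)
$O{\left(J \right)} = \frac{1}{1 + J}$ ($O{\left(J \right)} = \frac{1}{J + \sqrt{1}} = \frac{1}{J + 1} = \frac{1}{1 + J}$)
$O{\left(-5 - -2 \right)} x{\left(1 \left(z + 1\right) \right)} = \frac{\frac{1}{37} \cdot 1 \left(-1 + 1\right)}{1 - 3} = \frac{\frac{1}{37} \cdot 1 \cdot 0}{1 + \left(-5 + 2\right)} = \frac{\frac{1}{37} \cdot 0}{1 - 3} = \frac{1}{-2} \cdot 0 = \left(- \frac{1}{2}\right) 0 = 0$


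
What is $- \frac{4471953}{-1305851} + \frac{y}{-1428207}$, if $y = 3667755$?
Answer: $\frac{532444347922}{621675179719} \approx 0.85647$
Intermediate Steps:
$- \frac{4471953}{-1305851} + \frac{y}{-1428207} = - \frac{4471953}{-1305851} + \frac{3667755}{-1428207} = \left(-4471953\right) \left(- \frac{1}{1305851}\right) + 3667755 \left(- \frac{1}{1428207}\right) = \frac{4471953}{1305851} - \frac{1222585}{476069} = \frac{532444347922}{621675179719}$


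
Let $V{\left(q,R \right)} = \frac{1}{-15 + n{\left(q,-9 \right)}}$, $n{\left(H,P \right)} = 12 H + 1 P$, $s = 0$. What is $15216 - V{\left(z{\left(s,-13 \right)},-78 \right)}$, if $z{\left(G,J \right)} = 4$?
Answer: $\frac{365183}{24} \approx 15216.0$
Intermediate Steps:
$n{\left(H,P \right)} = P + 12 H$ ($n{\left(H,P \right)} = 12 H + P = P + 12 H$)
$V{\left(q,R \right)} = \frac{1}{-24 + 12 q}$ ($V{\left(q,R \right)} = \frac{1}{-15 + \left(-9 + 12 q\right)} = \frac{1}{-24 + 12 q}$)
$15216 - V{\left(z{\left(s,-13 \right)},-78 \right)} = 15216 - \frac{1}{12 \left(-2 + 4\right)} = 15216 - \frac{1}{12 \cdot 2} = 15216 - \frac{1}{12} \cdot \frac{1}{2} = 15216 - \frac{1}{24} = \frac{365183}{24}$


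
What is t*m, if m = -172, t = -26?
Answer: 4472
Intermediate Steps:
t*m = -26*(-172) = 4472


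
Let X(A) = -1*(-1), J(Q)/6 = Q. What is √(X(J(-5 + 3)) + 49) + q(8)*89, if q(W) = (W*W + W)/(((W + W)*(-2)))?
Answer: -801/4 + 5*√2 ≈ -193.18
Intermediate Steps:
J(Q) = 6*Q
X(A) = 1
q(W) = -(W + W²)/(4*W) (q(W) = (W² + W)/(((2*W)*(-2))) = (W + W²)/((-4*W)) = (W + W²)*(-1/(4*W)) = -(W + W²)/(4*W))
√(X(J(-5 + 3)) + 49) + q(8)*89 = √(1 + 49) + (-¼ - ¼*8)*89 = √50 + (-¼ - 2)*89 = 5*√2 - 9/4*89 = 5*√2 - 801/4 = -801/4 + 5*√2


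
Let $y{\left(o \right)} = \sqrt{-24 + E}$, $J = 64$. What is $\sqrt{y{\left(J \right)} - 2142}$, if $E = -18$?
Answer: $\sqrt{-2142 + i \sqrt{42}} \approx 0.07001 + 46.282 i$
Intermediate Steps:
$y{\left(o \right)} = i \sqrt{42}$ ($y{\left(o \right)} = \sqrt{-24 - 18} = \sqrt{-42} = i \sqrt{42}$)
$\sqrt{y{\left(J \right)} - 2142} = \sqrt{i \sqrt{42} - 2142} = \sqrt{-2142 + i \sqrt{42}}$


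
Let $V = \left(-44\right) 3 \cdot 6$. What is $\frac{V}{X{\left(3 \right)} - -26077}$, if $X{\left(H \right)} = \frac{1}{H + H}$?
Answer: $- \frac{4752}{156463} \approx -0.030371$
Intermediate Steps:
$X{\left(H \right)} = \frac{1}{2 H}$
$V = -792$ ($V = \left(-132\right) 6 = -792$)
$\frac{V}{X{\left(3 \right)} - -26077} = - \frac{792}{\frac{1}{2 \cdot 3} - -26077} = - \frac{792}{\frac{1}{2} \cdot \frac{1}{3} + 26077} = - \frac{792}{\frac{1}{6} + 26077} = - \frac{792}{\frac{156463}{6}} = \left(-792\right) \frac{6}{156463} = - \frac{4752}{156463}$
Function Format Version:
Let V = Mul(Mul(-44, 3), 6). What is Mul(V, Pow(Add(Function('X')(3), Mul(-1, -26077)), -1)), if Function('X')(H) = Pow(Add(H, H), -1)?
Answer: Rational(-4752, 156463) ≈ -0.030371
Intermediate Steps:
Function('X')(H) = Mul(Rational(1, 2), Pow(H, -1)) (Function('X')(H) = Pow(Mul(2, H), -1) = Mul(Rational(1, 2), Pow(H, -1)))
V = -792 (V = Mul(-132, 6) = -792)
Mul(V, Pow(Add(Function('X')(3), Mul(-1, -26077)), -1)) = Mul(-792, Pow(Add(Mul(Rational(1, 2), Pow(3, -1)), Mul(-1, -26077)), -1)) = Mul(-792, Pow(Add(Mul(Rational(1, 2), Rational(1, 3)), 26077), -1)) = Mul(-792, Pow(Add(Rational(1, 6), 26077), -1)) = Mul(-792, Pow(Rational(156463, 6), -1)) = Mul(-792, Rational(6, 156463)) = Rational(-4752, 156463)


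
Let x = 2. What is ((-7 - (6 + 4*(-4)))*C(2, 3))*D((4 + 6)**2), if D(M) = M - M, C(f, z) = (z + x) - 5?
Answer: 0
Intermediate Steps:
C(f, z) = -3 + z (C(f, z) = (z + 2) - 5 = (2 + z) - 5 = -3 + z)
D(M) = 0
((-7 - (6 + 4*(-4)))*C(2, 3))*D((4 + 6)**2) = ((-7 - (6 + 4*(-4)))*(-3 + 3))*0 = ((-7 - (6 - 16))*0)*0 = ((-7 - 1*(-10))*0)*0 = ((-7 + 10)*0)*0 = (3*0)*0 = 0*0 = 0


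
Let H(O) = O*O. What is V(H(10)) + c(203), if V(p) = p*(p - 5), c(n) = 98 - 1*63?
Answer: 9535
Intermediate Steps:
H(O) = O**2
c(n) = 35 (c(n) = 98 - 63 = 35)
V(p) = p*(-5 + p)
V(H(10)) + c(203) = 10**2*(-5 + 10**2) + 35 = 100*(-5 + 100) + 35 = 100*95 + 35 = 9500 + 35 = 9535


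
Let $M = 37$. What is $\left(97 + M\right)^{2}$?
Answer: $17956$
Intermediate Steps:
$\left(97 + M\right)^{2} = \left(97 + 37\right)^{2} = 134^{2} = 17956$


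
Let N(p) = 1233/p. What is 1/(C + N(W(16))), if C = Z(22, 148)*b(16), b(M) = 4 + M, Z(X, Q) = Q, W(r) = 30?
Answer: 10/30011 ≈ 0.00033321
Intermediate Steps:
C = 2960 (C = 148*(4 + 16) = 148*20 = 2960)
1/(C + N(W(16))) = 1/(2960 + 1233/30) = 1/(2960 + 1233*(1/30)) = 1/(2960 + 411/10) = 1/(30011/10) = 10/30011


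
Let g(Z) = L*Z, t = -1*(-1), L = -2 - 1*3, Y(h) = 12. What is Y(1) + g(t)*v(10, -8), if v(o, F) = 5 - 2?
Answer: -3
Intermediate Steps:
L = -5 (L = -2 - 3 = -5)
t = 1
g(Z) = -5*Z
v(o, F) = 3
Y(1) + g(t)*v(10, -8) = 12 - 5*1*3 = 12 - 5*3 = 12 - 15 = -3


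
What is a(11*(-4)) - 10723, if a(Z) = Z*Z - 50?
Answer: -8837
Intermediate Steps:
a(Z) = -50 + Z² (a(Z) = Z² - 50 = -50 + Z²)
a(11*(-4)) - 10723 = (-50 + (11*(-4))²) - 10723 = (-50 + (-44)²) - 10723 = (-50 + 1936) - 10723 = 1886 - 10723 = -8837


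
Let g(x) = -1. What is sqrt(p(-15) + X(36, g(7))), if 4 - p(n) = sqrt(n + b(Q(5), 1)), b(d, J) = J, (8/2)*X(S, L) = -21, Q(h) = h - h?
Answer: sqrt(-5 - 4*I*sqrt(14))/2 ≈ 1.1608 - 1.6117*I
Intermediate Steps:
Q(h) = 0
X(S, L) = -21/4 (X(S, L) = (1/4)*(-21) = -21/4)
p(n) = 4 - sqrt(1 + n) (p(n) = 4 - sqrt(n + 1) = 4 - sqrt(1 + n))
sqrt(p(-15) + X(36, g(7))) = sqrt((4 - sqrt(1 - 15)) - 21/4) = sqrt((4 - sqrt(-14)) - 21/4) = sqrt((4 - I*sqrt(14)) - 21/4) = sqrt(-5/4 - I*sqrt(14))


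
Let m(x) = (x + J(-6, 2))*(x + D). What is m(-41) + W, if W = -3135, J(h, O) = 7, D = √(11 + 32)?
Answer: -1741 - 34*√43 ≈ -1964.0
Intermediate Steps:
D = √43 ≈ 6.5574
m(x) = (7 + x)*(x + √43) (m(x) = (x + 7)*(x + √43) = (7 + x)*(x + √43))
m(-41) + W = ((-41)² + 7*(-41) + 7*√43 - 41*√43) - 3135 = (1681 - 287 + 7*√43 - 41*√43) - 3135 = (1394 - 34*√43) - 3135 = -1741 - 34*√43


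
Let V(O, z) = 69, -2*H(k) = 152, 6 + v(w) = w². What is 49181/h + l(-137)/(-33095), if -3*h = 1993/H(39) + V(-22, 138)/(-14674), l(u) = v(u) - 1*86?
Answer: 118370013973303/21044481695 ≈ 5624.8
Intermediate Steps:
v(w) = -6 + w²
H(k) = -76 (H(k) = -½*152 = -76)
l(u) = -92 + u² (l(u) = (-6 + u²) - 1*86 = (-6 + u²) - 86 = -92 + u²)
h = 635881/72732 (h = -(1993/(-76) + 69/(-14674))/3 = -(1993*(-1/76) + 69*(-1/14674))/3 = -(-1993/76 - 3/638)/3 = -⅓*(-635881/24244) = 635881/72732 ≈ 8.7428)
49181/h + l(-137)/(-33095) = 49181/(635881/72732) + (-92 + (-137)²)/(-33095) = 49181*(72732/635881) + (-92 + 18769)*(-1/33095) = 3577032492/635881 + 18677*(-1/33095) = 3577032492/635881 - 18677/33095 = 118370013973303/21044481695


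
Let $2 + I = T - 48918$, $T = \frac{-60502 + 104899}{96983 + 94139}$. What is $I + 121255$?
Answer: $\frac{13824854267}{191122} \approx 72335.0$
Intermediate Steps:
$T = \frac{44397}{191122} \approx 0.2323$
$I = - \frac{9349643843}{191122}$ ($I = -2 + \left(\frac{44397}{191122} - 48918\right) = -2 - \frac{9349261599}{191122} = - \frac{9349643843}{191122} \approx -48920.0$)
$I + 121255 = - \frac{9349643843}{191122} + 121255 = \frac{13824854267}{191122}$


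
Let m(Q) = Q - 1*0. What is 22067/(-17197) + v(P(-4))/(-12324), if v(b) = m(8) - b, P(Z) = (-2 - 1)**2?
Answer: -271936511/211935828 ≈ -1.2831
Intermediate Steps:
m(Q) = Q (m(Q) = Q + 0 = Q)
P(Z) = 9 (P(Z) = (-3)**2 = 9)
v(b) = 8 - b
22067/(-17197) + v(P(-4))/(-12324) = 22067/(-17197) + (8 - 1*9)/(-12324) = 22067*(-1/17197) + (8 - 9)*(-1/12324) = -22067/17197 - 1*(-1/12324) = -22067/17197 + 1/12324 = -271936511/211935828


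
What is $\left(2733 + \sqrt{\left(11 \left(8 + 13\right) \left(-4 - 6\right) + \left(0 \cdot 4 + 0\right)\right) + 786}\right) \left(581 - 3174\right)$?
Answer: $-7086669 - 5186 i \sqrt{381} \approx -7.0867 \cdot 10^{6} - 1.0123 \cdot 10^{5} i$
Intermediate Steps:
$\left(2733 + \sqrt{\left(11 \left(8 + 13\right) \left(-4 - 6\right) + \left(0 \cdot 4 + 0\right)\right) + 786}\right) \left(581 - 3174\right) = \left(2733 + \sqrt{\left(11 \cdot 21 \left(-10\right) + \left(0 + 0\right)\right) + 786}\right) \left(-2593\right) = \left(2733 + \sqrt{\left(11 \left(-210\right) + 0\right) + 786}\right) \left(-2593\right) = \left(2733 + \sqrt{\left(-2310 + 0\right) + 786}\right) \left(-2593\right) = \left(2733 + \sqrt{-2310 + 786}\right) \left(-2593\right) = \left(2733 + \sqrt{-1524}\right) \left(-2593\right) = \left(2733 + 2 i \sqrt{381}\right) \left(-2593\right) = -7086669 - 5186 i \sqrt{381}$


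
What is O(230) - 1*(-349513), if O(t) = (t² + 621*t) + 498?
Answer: 545741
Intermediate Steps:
O(t) = 498 + t² + 621*t
O(230) - 1*(-349513) = (498 + 230² + 621*230) - 1*(-349513) = (498 + 52900 + 142830) + 349513 = 196228 + 349513 = 545741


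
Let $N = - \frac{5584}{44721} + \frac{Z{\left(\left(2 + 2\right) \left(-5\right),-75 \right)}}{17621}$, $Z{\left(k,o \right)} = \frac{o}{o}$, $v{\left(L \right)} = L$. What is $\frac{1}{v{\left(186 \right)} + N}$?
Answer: $\frac{788028741}{146474994883} \approx 0.00538$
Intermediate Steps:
$Z{\left(k,o \right)} = 1$
$N = - \frac{98350943}{788028741}$ ($N = - \frac{5584}{44721} + 1 \cdot \frac{1}{17621} = \left(-5584\right) \frac{1}{44721} + 1 \cdot \frac{1}{17621} = - \frac{5584}{44721} + \frac{1}{17621} = - \frac{98350943}{788028741} \approx -0.12481$)
$\frac{1}{v{\left(186 \right)} + N} = \frac{1}{186 - \frac{98350943}{788028741}} = \frac{1}{\frac{146474994883}{788028741}} = \frac{788028741}{146474994883}$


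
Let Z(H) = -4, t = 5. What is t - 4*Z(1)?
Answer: 21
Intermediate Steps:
t - 4*Z(1) = 5 - 4*(-4) = 5 + 16 = 21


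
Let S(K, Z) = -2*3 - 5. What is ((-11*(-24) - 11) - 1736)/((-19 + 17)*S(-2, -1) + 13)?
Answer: -1483/35 ≈ -42.371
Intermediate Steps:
S(K, Z) = -11 (S(K, Z) = -6 - 5 = -11)
((-11*(-24) - 11) - 1736)/((-19 + 17)*S(-2, -1) + 13) = ((-11*(-24) - 11) - 1736)/((-19 + 17)*(-11) + 13) = ((264 - 11) - 1736)/(-2*(-11) + 13) = (253 - 1736)/(22 + 13) = -1483/35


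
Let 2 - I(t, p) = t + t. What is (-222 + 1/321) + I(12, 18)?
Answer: -78323/321 ≈ -244.00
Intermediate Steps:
I(t, p) = 2 - 2*t (I(t, p) = 2 - (t + t) = 2 - 2*t)
(-222 + 1/321) + I(12, 18) = (-222 + 1/321) + (2 - 2*12) = (-222 + 1/321) + (2 - 24) = -71261/321 - 22 = -78323/321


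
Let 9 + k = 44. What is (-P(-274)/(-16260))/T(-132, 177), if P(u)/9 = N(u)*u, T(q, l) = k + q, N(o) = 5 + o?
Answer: -110559/262870 ≈ -0.42058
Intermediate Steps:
k = 35 (k = -9 + 44 = 35)
T(q, l) = 35 + q
P(u) = 9*u*(5 + u) (P(u) = 9*((5 + u)*u) = 9*(u*(5 + u)) = 9*u*(5 + u))
(-P(-274)/(-16260))/T(-132, 177) = (-9*(-274)*(5 - 274)/(-16260))/(35 - 132) = (-9*(-274)*(-269)*(-1/16260))/(-97) = (-1*663354*(-1/16260))*(-1/97) = -663354*(-1/16260)*(-1/97) = (110559/2710)*(-1/97) = -110559/262870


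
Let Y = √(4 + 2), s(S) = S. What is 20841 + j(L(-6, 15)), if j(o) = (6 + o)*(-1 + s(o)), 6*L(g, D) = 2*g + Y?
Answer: 124975/6 + √6/6 ≈ 20830.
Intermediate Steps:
Y = √6 ≈ 2.4495
L(g, D) = g/3 + √6/6 (L(g, D) = (2*g + √6)/6 = (√6 + 2*g)/6 = g/3 + √6/6)
j(o) = (-1 + o)*(6 + o) (j(o) = (6 + o)*(-1 + o) = (-1 + o)*(6 + o))
20841 + j(L(-6, 15)) = 20841 + (-6 + ((⅓)*(-6) + √6/6)² + 5*((⅓)*(-6) + √6/6)) = 20841 + (-6 + (-2 + √6/6)² + 5*(-2 + √6/6)) = 20841 + (-6 + (-2 + √6/6)² + (-10 + 5*√6/6)) = 20841 + (-16 + (-2 + √6/6)² + 5*√6/6) = 20825 + (-2 + √6/6)² + 5*√6/6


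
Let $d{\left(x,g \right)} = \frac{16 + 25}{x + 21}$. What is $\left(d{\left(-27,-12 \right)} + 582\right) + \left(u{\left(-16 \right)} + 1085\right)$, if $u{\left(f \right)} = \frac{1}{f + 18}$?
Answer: $\frac{4982}{3} \approx 1660.7$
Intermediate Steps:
$u{\left(f \right)} = \frac{1}{18 + f}$
$d{\left(x,g \right)} = \frac{41}{21 + x}$
$\left(d{\left(-27,-12 \right)} + 582\right) + \left(u{\left(-16 \right)} + 1085\right) = \left(\frac{41}{21 - 27} + 582\right) + \left(\frac{1}{18 - 16} + 1085\right) = \left(\frac{41}{-6} + 582\right) + \left(\frac{1}{2} + 1085\right) = \left(41 \left(- \frac{1}{6}\right) + 582\right) + \left(\frac{1}{2} + 1085\right) = \left(- \frac{41}{6} + 582\right) + \frac{2171}{2} = \frac{3451}{6} + \frac{2171}{2} = \frac{4982}{3}$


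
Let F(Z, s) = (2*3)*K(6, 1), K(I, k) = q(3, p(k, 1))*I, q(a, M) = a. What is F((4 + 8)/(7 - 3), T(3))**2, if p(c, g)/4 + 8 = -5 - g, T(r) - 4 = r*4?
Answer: 11664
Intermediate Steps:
T(r) = 4 + 4*r (T(r) = 4 + r*4 = 4 + 4*r)
p(c, g) = -52 - 4*g (p(c, g) = -32 + 4*(-5 - g) = -32 + (-20 - 4*g) = -52 - 4*g)
K(I, k) = 3*I
F(Z, s) = 108 (F(Z, s) = (2*3)*(3*6) = 6*18 = 108)
F((4 + 8)/(7 - 3), T(3))**2 = 108**2 = 11664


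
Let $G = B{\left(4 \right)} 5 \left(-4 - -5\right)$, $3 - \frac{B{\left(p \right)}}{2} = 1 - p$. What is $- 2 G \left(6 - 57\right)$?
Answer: $6120$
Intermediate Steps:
$B{\left(p \right)} = 4 + 2 p$ ($B{\left(p \right)} = 6 - 2 \left(1 - p\right) = 6 + \left(-2 + 2 p\right) = 4 + 2 p$)
$G = 60$ ($G = \left(4 + 2 \cdot 4\right) 5 \left(-4 - -5\right) = \left(4 + 8\right) 5 \left(-4 + 5\right) = 12 \cdot 5 \cdot 1 = 60 \cdot 1 = 60$)
$- 2 G \left(6 - 57\right) = \left(-2\right) 60 \left(6 - 57\right) = \left(-120\right) \left(-51\right) = 6120$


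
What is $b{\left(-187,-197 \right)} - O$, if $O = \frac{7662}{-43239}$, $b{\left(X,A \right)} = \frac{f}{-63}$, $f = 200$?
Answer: $- \frac{388814}{129717} \approx -2.9974$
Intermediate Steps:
$b{\left(X,A \right)} = - \frac{200}{63}$ ($b{\left(X,A \right)} = \frac{200}{-63} = 200 \left(- \frac{1}{63}\right) = - \frac{200}{63}$)
$O = - \frac{2554}{14413}$ ($O = 7662 \left(- \frac{1}{43239}\right) = - \frac{2554}{14413} \approx -0.1772$)
$b{\left(-187,-197 \right)} - O = - \frac{200}{63} - - \frac{2554}{14413} = - \frac{200}{63} + \frac{2554}{14413} = - \frac{388814}{129717}$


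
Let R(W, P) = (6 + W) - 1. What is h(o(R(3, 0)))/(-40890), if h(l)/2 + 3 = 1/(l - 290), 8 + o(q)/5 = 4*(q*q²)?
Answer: 29729/202609950 ≈ 0.00014673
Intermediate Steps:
R(W, P) = 5 + W
o(q) = -40 + 20*q³ (o(q) = -40 + 5*(4*(q*q²)) = -40 + 5*(4*q³) = -40 + 20*q³)
h(l) = -6 + 2/(-290 + l) (h(l) = -6 + 2/(l - 290) = -6 + 2/(-290 + l))
h(o(R(3, 0)))/(-40890) = (2*(871 - 3*(-40 + 20*(5 + 3)³))/(-290 + (-40 + 20*(5 + 3)³)))/(-40890) = (2*(871 - 3*(-40 + 20*8³))/(-290 + (-40 + 20*8³)))*(-1/40890) = (2*(871 - 3*(-40 + 20*512))/(-290 + (-40 + 20*512)))*(-1/40890) = (2*(871 - 3*(-40 + 10240))/(-290 + (-40 + 10240)))*(-1/40890) = (2*(871 - 3*10200)/(-290 + 10200))*(-1/40890) = (2*(871 - 30600)/9910)*(-1/40890) = (2*(1/9910)*(-29729))*(-1/40890) = -29729/4955*(-1/40890) = 29729/202609950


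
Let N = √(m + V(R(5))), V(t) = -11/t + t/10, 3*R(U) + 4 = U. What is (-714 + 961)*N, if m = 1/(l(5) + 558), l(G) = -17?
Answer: 247*I*√8683358370/16230 ≈ 1418.2*I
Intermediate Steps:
R(U) = -4/3 + U/3
V(t) = -11/t + t/10 (V(t) = -11/t + t*(⅒) = -11/t + t/10)
m = 1/541 (m = 1/(-17 + 558) = 1/541 ≈ 0.0018484)
N = I*√8683358370/16230 (N = √(1/541 + (-11/(-4/3 + (⅓)*5) + (-4/3 + (⅓)*5)/10)) = √(1/541 + (-11/(-4/3 + 5/3) + (-4/3 + 5/3)/10)) = √(1/541 + (-11/⅓ + (⅒)*(⅓))) = √(1/541 + (-11*3 + 1/30)) = √(1/541 + (-33 + 1/30)) = √(1/541 - 989/30) = √(-535019/16230) = I*√8683358370/16230 ≈ 5.7415*I)
(-714 + 961)*N = (-714 + 961)*(I*√8683358370/16230) = 247*(I*√8683358370/16230) = 247*I*√8683358370/16230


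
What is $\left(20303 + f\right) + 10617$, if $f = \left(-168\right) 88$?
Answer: $16136$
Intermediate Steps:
$f = -14784$
$\left(20303 + f\right) + 10617 = \left(20303 - 14784\right) + 10617 = 5519 + 10617 = 16136$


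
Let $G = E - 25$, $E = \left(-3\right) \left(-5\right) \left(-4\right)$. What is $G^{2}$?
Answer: $7225$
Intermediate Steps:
$E = -60$ ($E = 15 \left(-4\right) = -60$)
$G = -85$ ($G = -60 - 25 = -85$)
$G^{2} = \left(-85\right)^{2} = 7225$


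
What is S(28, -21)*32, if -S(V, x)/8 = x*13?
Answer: 69888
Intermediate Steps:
S(V, x) = -104*x (S(V, x) = -8*x*13 = -104*x)
S(28, -21)*32 = -104*(-21)*32 = 2184*32 = 69888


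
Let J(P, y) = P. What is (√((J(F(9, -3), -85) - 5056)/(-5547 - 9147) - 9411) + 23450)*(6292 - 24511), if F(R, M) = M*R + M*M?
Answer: -427235550 - 24292*I*√31748260485/2449 ≈ -4.2724e+8 - 1.7674e+6*I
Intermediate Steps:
F(R, M) = M² + M*R (F(R, M) = M*R + M² = M² + M*R)
(√((J(F(9, -3), -85) - 5056)/(-5547 - 9147) - 9411) + 23450)*(6292 - 24511) = (√((-3*(-3 + 9) - 5056)/(-5547 - 9147) - 9411) + 23450)*(6292 - 24511) = (√((-3*6 - 5056)/(-14694) - 9411) + 23450)*(-18219) = (√((-18 - 5056)*(-1/14694) - 9411) + 23450)*(-18219) = (√(-5074*(-1/14694) - 9411) + 23450)*(-18219) = (√(2537/7347 - 9411) + 23450)*(-18219) = (√(-69140080/7347) + 23450)*(-18219) = (4*I*√31748260485/7347 + 23450)*(-18219) = (23450 + 4*I*√31748260485/7347)*(-18219) = -427235550 - 24292*I*√31748260485/2449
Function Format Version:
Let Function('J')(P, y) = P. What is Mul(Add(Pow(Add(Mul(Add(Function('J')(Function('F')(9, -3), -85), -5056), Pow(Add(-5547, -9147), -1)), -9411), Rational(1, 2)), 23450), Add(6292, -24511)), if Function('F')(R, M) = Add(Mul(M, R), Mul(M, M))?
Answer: Add(-427235550, Mul(Rational(-24292, 2449), I, Pow(31748260485, Rational(1, 2)))) ≈ Add(-4.2724e+8, Mul(-1.7674e+6, I))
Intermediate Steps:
Function('F')(R, M) = Add(Pow(M, 2), Mul(M, R)) (Function('F')(R, M) = Add(Mul(M, R), Pow(M, 2)) = Add(Pow(M, 2), Mul(M, R)))
Mul(Add(Pow(Add(Mul(Add(Function('J')(Function('F')(9, -3), -85), -5056), Pow(Add(-5547, -9147), -1)), -9411), Rational(1, 2)), 23450), Add(6292, -24511)) = Mul(Add(Pow(Add(Mul(Add(Mul(-3, Add(-3, 9)), -5056), Pow(Add(-5547, -9147), -1)), -9411), Rational(1, 2)), 23450), Add(6292, -24511)) = Mul(Add(Pow(Add(Mul(Add(Mul(-3, 6), -5056), Pow(-14694, -1)), -9411), Rational(1, 2)), 23450), -18219) = Mul(Add(Pow(Add(Mul(Add(-18, -5056), Rational(-1, 14694)), -9411), Rational(1, 2)), 23450), -18219) = Mul(Add(Pow(Add(Mul(-5074, Rational(-1, 14694)), -9411), Rational(1, 2)), 23450), -18219) = Mul(Add(Pow(Add(Rational(2537, 7347), -9411), Rational(1, 2)), 23450), -18219) = Mul(Add(Pow(Rational(-69140080, 7347), Rational(1, 2)), 23450), -18219) = Mul(Add(Mul(Rational(4, 7347), I, Pow(31748260485, Rational(1, 2))), 23450), -18219) = Mul(Add(23450, Mul(Rational(4, 7347), I, Pow(31748260485, Rational(1, 2)))), -18219) = Add(-427235550, Mul(Rational(-24292, 2449), I, Pow(31748260485, Rational(1, 2))))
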